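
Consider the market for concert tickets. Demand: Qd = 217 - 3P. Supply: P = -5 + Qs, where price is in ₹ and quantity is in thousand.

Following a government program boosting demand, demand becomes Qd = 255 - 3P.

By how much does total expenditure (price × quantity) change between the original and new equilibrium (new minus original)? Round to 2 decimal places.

+1144.75

Solve the original market: 217 - 3P = P + 5, hence P = 53 and Q = 58.
The new curves are Qd = 255 - 3P (demand) and Qs = P + 5 (supply).
Equate the new curves: 255 - 3P = P + 5, giving 250 = 4P, P = 62.5, Q = 67.5.
Expenditure moves from 53×58 = 3074 to 62.5×67.5 = 4218.75; change = +1144.75.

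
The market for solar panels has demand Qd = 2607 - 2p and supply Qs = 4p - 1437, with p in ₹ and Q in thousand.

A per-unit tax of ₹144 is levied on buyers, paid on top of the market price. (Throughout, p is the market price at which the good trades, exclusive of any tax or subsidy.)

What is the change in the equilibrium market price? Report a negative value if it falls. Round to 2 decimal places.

Solve the original market: 2607 - 2p = 4p - 1437, hence p = 674 and Q = 1259.
Since buyers pay the price plus the tax, the effective demand curve becomes Qd = 2319 - 2p.
New equilibrium: 2319 - 2p = 4p - 1437 ⇒ 3756 = 6p ⇒ p = 626, Q = 1067.
Δp = 626 − 674 = -48.00.

-48.00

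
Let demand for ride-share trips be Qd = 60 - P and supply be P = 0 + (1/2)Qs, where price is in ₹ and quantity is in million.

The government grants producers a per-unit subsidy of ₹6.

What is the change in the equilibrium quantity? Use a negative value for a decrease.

Original equilibrium: 60 - P = 2P gives 60 = 3P, so P = 20 and Q = 40.
Since sellers receive the price plus the subsidy, the effective supply curve becomes Qs = 2P + 12.
Clearing the new market: 60 - P = 2P + 12, so P = 16 and Q = 44.
ΔQ = 44 − 40 = +4.

+4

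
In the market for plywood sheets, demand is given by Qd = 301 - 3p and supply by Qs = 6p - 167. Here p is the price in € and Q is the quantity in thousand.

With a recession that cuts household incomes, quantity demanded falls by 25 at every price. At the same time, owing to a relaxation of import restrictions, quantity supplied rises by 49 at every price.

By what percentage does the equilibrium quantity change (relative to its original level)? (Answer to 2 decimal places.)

Solve the original market: 301 - 3p = 6p - 167, hence p = 52 and Q = 145.
The new curves are Qd = 276 - 3p (demand) and Qs = 6p - 118 (supply).
Setting them equal: 276 - 3p = 6p - 118 → 394 = 9p, so p = 394/9 ≈ 43.7778 and Q = 434/3 ≈ 144.6667.
%ΔQ = (144.6667 − 145) / 145 × 100 = -0.23%.

-0.23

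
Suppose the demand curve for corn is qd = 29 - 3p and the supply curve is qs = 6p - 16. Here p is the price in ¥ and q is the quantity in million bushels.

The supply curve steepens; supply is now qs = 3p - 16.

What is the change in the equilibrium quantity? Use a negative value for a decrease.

-7.5

Initially, 29 - 3p = 6p - 16, so 45 = 9p and p = 5, q = 14.
With the change applied: demand qd = 29 - 3p, supply qs = 3p - 16.
Setting them equal: 29 - 3p = 3p - 16 → 45 = 6p, so p = 7.5 and q = 6.5.
Δq = 6.5 − 14 = -7.5.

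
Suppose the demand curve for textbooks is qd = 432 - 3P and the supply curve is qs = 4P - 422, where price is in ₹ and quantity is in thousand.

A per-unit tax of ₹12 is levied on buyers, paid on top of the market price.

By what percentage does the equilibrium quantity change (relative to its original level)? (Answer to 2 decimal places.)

-31.17

Initially, 432 - 3P = 4P - 422, so 854 = 7P and P = 122, q = 66.
Since buyers pay the price plus the tax, the effective demand curve becomes qd = 396 - 3P.
Equate the new curves: 396 - 3P = 4P - 422, giving 818 = 7P, P = 818/7 ≈ 116.8571, q = 318/7 ≈ 45.4286.
%Δq = (45.4286 − 66) / 66 × 100 = -31.17%.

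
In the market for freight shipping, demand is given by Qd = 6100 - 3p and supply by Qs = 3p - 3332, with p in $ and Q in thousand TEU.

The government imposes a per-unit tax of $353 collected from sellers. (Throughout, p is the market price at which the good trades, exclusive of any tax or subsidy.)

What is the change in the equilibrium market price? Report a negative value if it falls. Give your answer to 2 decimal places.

Initially, 6100 - 3p = 3p - 3332, so 9432 = 6p and p = 1572, Q = 1384.
Since sellers keep the price net of the tax, the effective supply curve becomes Qs = 3p - 4391.
New equilibrium: 6100 - 3p = 3p - 4391 ⇒ 10491 = 6p ⇒ p = 1748.5, Q = 854.5.
Δp = 1748.5 − 1572 = +176.50.

+176.50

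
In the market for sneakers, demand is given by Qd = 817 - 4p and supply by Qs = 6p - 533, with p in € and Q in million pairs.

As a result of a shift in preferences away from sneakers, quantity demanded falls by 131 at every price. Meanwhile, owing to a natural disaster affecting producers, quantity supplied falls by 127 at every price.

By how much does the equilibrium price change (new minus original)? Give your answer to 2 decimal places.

Before the shock: 817 - 4p = 6p - 533 ⇒ 1350 = 10p ⇒ p = 135, Q = 277.
After the shift, demand is Qd = 686 - 4p and supply is Qs = 6p - 660.
New equilibrium: 686 - 4p = 6p - 660 ⇒ 1346 = 10p ⇒ p = 134.6, Q = 147.6.
Δp = 134.6 − 135 = -0.40.

-0.40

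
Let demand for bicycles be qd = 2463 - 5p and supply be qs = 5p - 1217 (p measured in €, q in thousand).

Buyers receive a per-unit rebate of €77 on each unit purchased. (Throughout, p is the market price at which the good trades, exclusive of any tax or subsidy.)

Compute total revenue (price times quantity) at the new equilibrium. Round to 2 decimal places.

331500.75

Solve the original market: 2463 - 5p = 5p - 1217, hence p = 368 and q = 623.
Since buyers' out-of-pocket price is the market price minus the rebate, the effective demand curve becomes qd = 2848 - 5p.
Clearing the new market: 2848 - 5p = 5p - 1217, so p = 406.5 and q = 815.5.
New expenditure = 406.5 × 815.5 = 331500.75.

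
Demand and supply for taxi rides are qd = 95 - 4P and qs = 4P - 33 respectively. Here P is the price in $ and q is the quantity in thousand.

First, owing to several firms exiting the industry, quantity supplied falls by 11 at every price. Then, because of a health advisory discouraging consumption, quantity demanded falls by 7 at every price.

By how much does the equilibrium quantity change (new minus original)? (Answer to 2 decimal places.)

-9.00

Before the shock: 95 - 4P = 4P - 33 ⇒ 128 = 8P ⇒ P = 16, q = 31.
The shock moves the curves to qd = 88 - 4P and qs = 4P - 44.
Setting them equal: 88 - 4P = 4P - 44 → 132 = 8P, so P = 16.5 and q = 22.
Δq = 22 − 31 = -9.00.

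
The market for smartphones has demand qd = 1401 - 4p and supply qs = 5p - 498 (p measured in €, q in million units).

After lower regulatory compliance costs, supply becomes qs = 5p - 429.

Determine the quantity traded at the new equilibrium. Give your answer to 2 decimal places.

Initially, 1401 - 4p = 5p - 498, so 1899 = 9p and p = 211, q = 557.
After the shift, demand is qd = 1401 - 4p and supply is qs = 5p - 429.
Equate the new curves: 1401 - 4p = 5p - 429, giving 1830 = 9p, p = 610/3 ≈ 203.3333, q = 1763/3 ≈ 587.6667.

587.67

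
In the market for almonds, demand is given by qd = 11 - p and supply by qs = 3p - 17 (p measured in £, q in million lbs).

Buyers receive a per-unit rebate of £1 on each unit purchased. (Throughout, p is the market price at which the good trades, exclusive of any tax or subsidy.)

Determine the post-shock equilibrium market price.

7.25

Solve the original market: 11 - p = 3p - 17, hence p = 7 and q = 4.
Since buyers' out-of-pocket price is the market price minus the rebate, the effective demand curve becomes qd = 12 - p.
Setting them equal: 12 - p = 3p - 17 → 29 = 4p, so p = 7.25 and q = 4.75.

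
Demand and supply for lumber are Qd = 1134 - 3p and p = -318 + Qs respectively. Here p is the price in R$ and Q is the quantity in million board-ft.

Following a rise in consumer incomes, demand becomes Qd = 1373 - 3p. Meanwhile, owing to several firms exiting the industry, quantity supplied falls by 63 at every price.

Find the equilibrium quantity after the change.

Before the shock: 1134 - 3p = p + 318 ⇒ 816 = 4p ⇒ p = 204, Q = 522.
After the shift, demand is Qd = 1373 - 3p and supply is Qs = p + 255.
Setting them equal: 1373 - 3p = p + 255 → 1118 = 4p, so p = 279.5 and Q = 534.5.

534.5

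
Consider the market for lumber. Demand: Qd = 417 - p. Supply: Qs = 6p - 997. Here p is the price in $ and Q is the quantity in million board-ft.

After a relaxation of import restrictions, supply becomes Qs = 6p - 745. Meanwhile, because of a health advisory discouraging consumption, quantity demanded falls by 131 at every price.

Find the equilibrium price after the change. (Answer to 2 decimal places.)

147.29

Before the shock: 417 - p = 6p - 997 ⇒ 1414 = 7p ⇒ p = 202, Q = 215.
With the change applied: demand Qd = 286 - p, supply Qs = 6p - 745.
New equilibrium: 286 - p = 6p - 745 ⇒ 1031 = 7p ⇒ p = 1031/7 ≈ 147.2857, Q = 971/7 ≈ 138.7143.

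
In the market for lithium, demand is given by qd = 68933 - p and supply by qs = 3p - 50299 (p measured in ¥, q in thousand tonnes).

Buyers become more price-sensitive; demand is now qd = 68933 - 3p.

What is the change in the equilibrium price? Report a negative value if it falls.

Solve the original market: 68933 - p = 3p - 50299, hence p = 29808 and q = 39125.
The new curves are qd = 68933 - 3p (demand) and qs = 3p - 50299 (supply).
Clearing the new market: 68933 - 3p = 3p - 50299, so p = 19872 and q = 9317.
Δp = 19872 − 29808 = -9936.

-9936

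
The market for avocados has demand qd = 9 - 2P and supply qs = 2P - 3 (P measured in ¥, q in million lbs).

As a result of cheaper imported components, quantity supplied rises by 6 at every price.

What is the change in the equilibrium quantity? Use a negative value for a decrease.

+3

Initially, 9 - 2P = 2P - 3, so 12 = 4P and P = 3, q = 3.
After the shift, demand is qd = 9 - 2P and supply is qs = 2P + 3.
Equate the new curves: 9 - 2P = 2P + 3, giving 6 = 4P, P = 1.5, q = 6.
Δq = 6 − 3 = +3.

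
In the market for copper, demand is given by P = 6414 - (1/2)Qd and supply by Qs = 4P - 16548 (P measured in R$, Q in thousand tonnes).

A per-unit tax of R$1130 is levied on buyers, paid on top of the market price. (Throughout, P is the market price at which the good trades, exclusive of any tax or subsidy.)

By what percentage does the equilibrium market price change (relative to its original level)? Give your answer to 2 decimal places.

Solve the original market: 12828 - 2P = 4P - 16548, hence P = 4896 and Q = 3036.
Since buyers pay the price plus the tax, the effective demand curve becomes Qd = 10568 - 2P.
New equilibrium: 10568 - 2P = 4P - 16548 ⇒ 27116 = 6P ⇒ P = 13558/3 ≈ 4519.3333, Q = 4588/3 ≈ 1529.3333.
%ΔP = (4519.3333 − 4896) / 4896 × 100 = -7.69%.

-7.69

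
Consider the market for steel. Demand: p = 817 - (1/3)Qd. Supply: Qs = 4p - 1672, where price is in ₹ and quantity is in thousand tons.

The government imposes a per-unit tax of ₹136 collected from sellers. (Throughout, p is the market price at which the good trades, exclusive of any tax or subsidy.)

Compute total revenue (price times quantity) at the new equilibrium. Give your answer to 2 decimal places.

Original equilibrium: 2451 - 3p = 4p - 1672 gives 4123 = 7p, so p = 589 and Q = 684.
Since sellers keep the price net of the tax, the effective supply curve becomes Qs = 4p - 2216.
Setting them equal: 2451 - 3p = 4p - 2216 → 4667 = 7p, so p = 4667/7 ≈ 666.7143 and Q = 3156/7 ≈ 450.8571.
New expenditure = 666.7143 × 450.8571 = 300592.90.

300592.90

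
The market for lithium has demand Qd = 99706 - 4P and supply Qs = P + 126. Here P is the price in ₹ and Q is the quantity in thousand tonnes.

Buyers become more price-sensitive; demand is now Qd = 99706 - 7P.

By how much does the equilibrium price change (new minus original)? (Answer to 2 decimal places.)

Initially, 99706 - 4P = P + 126, so 99580 = 5P and P = 19916, Q = 20042.
The new curves are Qd = 99706 - 7P (demand) and Qs = P + 126 (supply).
Setting them equal: 99706 - 7P = P + 126 → 99580 = 8P, so P = 12447.5 and Q = 12573.5.
ΔP = 12447.5 − 19916 = -7468.50.

-7468.50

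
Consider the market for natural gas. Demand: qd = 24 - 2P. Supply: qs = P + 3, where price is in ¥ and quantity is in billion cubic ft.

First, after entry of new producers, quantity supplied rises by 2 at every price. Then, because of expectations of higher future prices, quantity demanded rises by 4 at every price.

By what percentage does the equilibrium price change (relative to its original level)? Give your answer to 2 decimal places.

+9.52

Before the shock: 24 - 2P = P + 3 ⇒ 21 = 3P ⇒ P = 7, q = 10.
The new curves are qd = 28 - 2P (demand) and qs = P + 5 (supply).
Equate the new curves: 28 - 2P = P + 5, giving 23 = 3P, P = 23/3 ≈ 7.6667, q = 38/3 ≈ 12.6667.
%ΔP = (7.6667 − 7) / 7 × 100 = +9.52%.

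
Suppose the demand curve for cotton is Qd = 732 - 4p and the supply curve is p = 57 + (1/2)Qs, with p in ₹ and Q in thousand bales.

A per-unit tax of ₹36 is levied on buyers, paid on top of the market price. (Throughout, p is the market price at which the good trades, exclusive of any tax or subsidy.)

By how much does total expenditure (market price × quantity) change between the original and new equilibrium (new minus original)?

Initially, 732 - 4p = 2p - 114, so 846 = 6p and p = 141, Q = 168.
Since buyers pay the price plus the tax, the effective demand curve becomes Qd = 588 - 4p.
New equilibrium: 588 - 4p = 2p - 114 ⇒ 702 = 6p ⇒ p = 117, Q = 120.
Expenditure moves from 141×168 = 23688 to 117×120 = 14040; change = -9648.

-9648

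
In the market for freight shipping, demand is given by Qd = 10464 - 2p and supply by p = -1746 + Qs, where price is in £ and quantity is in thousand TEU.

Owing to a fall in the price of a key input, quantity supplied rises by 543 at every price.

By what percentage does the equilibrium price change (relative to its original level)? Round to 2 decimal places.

-6.23

Original equilibrium: 10464 - 2p = p + 1746 gives 8718 = 3p, so p = 2906 and Q = 4652.
The new curves are Qd = 10464 - 2p (demand) and Qs = p + 2289 (supply).
Clearing the new market: 10464 - 2p = p + 2289, so p = 2725 and Q = 5014.
%Δp = (2725 − 2906) / 2906 × 100 = -6.23%.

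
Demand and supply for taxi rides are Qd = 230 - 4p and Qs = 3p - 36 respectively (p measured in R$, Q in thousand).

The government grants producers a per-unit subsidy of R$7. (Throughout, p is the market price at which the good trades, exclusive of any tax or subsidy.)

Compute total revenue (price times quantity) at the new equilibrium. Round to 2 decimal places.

Solve the original market: 230 - 4p = 3p - 36, hence p = 38 and Q = 78.
Since sellers receive the price plus the subsidy, the effective supply curve becomes Qs = 3p - 15.
Equate the new curves: 230 - 4p = 3p - 15, giving 245 = 7p, p = 35, Q = 90.
New expenditure = 35 × 90 = 3150.00.

3150.00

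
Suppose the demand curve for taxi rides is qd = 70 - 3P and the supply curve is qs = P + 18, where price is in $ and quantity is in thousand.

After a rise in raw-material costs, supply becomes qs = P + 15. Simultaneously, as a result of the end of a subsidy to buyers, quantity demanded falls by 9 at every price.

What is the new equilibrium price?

11.5

Solve the original market: 70 - 3P = P + 18, hence P = 13 and q = 31.
After the shift, demand is qd = 61 - 3P and supply is qs = P + 15.
Setting them equal: 61 - 3P = P + 15 → 46 = 4P, so P = 11.5 and q = 26.5.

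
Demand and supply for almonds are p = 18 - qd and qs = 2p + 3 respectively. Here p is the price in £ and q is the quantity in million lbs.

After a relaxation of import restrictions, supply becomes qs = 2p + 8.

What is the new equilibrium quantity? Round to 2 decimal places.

Initially, 18 - p = 2p + 3, so 15 = 3p and p = 5, q = 13.
The shock moves the curves to qd = 18 - p and qs = 2p + 8.
Equate the new curves: 18 - p = 2p + 8, giving 10 = 3p, p = 10/3 ≈ 3.3333, q = 44/3 ≈ 14.6667.

14.67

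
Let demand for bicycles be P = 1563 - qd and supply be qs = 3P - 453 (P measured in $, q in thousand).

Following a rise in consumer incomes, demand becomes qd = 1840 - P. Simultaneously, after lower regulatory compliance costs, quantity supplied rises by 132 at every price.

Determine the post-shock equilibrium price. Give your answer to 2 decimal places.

540.25

Initially, 1563 - P = 3P - 453, so 2016 = 4P and P = 504, q = 1059.
After the shift, demand is qd = 1840 - P and supply is qs = 3P - 321.
New equilibrium: 1840 - P = 3P - 321 ⇒ 2161 = 4P ⇒ P = 540.25, q = 1299.75.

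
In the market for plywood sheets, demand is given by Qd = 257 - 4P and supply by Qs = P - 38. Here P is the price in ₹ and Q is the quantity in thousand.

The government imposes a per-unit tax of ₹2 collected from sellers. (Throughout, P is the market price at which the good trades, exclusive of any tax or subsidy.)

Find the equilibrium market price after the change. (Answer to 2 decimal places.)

59.40

Solve the original market: 257 - 4P = P - 38, hence P = 59 and Q = 21.
Since sellers keep the price net of the tax, the effective supply curve becomes Qs = P - 40.
Setting them equal: 257 - 4P = P - 40 → 297 = 5P, so P = 59.4 and Q = 19.4.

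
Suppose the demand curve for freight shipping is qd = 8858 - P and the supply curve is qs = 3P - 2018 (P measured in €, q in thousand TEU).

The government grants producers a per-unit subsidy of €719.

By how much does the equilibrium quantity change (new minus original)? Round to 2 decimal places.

+539.25

Original equilibrium: 8858 - P = 3P - 2018 gives 10876 = 4P, so P = 2719 and q = 6139.
Since sellers receive the price plus the subsidy, the effective supply curve becomes qs = 3P + 139.
Equate the new curves: 8858 - P = 3P + 139, giving 8719 = 4P, P = 2179.75, q = 6678.25.
Δq = 6678.25 − 6139 = +539.25.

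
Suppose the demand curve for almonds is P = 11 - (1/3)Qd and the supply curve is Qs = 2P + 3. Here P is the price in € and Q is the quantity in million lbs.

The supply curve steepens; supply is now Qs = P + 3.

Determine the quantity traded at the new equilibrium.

Before the shock: 33 - 3P = 2P + 3 ⇒ 30 = 5P ⇒ P = 6, Q = 15.
With the change applied: demand Qd = 33 - 3P, supply Qs = P + 3.
Setting them equal: 33 - 3P = P + 3 → 30 = 4P, so P = 7.5 and Q = 10.5.

10.5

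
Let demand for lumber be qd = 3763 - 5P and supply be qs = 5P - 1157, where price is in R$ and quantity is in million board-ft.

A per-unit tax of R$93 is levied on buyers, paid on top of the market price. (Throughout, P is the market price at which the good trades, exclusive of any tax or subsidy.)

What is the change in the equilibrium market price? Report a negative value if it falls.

-46.5

Before the shock: 3763 - 5P = 5P - 1157 ⇒ 4920 = 10P ⇒ P = 492, q = 1303.
Since buyers pay the price plus the tax, the effective demand curve becomes qd = 3298 - 5P.
Equate the new curves: 3298 - 5P = 5P - 1157, giving 4455 = 10P, P = 445.5, q = 1070.5.
ΔP = 445.5 − 492 = -46.5.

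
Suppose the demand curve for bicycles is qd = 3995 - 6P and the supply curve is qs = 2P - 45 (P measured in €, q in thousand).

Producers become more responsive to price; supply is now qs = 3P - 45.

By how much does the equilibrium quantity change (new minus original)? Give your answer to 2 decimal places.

Initially, 3995 - 6P = 2P - 45, so 4040 = 8P and P = 505, q = 965.
After the shift, demand is qd = 3995 - 6P and supply is qs = 3P - 45.
Setting them equal: 3995 - 6P = 3P - 45 → 4040 = 9P, so P = 4040/9 ≈ 448.8889 and q = 3905/3 ≈ 1301.6667.
Δq = 1301.6667 − 965 = +336.67.

+336.67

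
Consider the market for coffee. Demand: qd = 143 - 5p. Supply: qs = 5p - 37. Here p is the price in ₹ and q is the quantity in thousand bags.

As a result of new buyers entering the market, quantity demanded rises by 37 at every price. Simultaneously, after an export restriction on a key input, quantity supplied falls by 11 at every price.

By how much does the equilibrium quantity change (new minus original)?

+13

Original equilibrium: 143 - 5p = 5p - 37 gives 180 = 10p, so p = 18 and q = 53.
After the shift, demand is qd = 180 - 5p and supply is qs = 5p - 48.
Clearing the new market: 180 - 5p = 5p - 48, so p = 22.8 and q = 66.
Δq = 66 − 53 = +13.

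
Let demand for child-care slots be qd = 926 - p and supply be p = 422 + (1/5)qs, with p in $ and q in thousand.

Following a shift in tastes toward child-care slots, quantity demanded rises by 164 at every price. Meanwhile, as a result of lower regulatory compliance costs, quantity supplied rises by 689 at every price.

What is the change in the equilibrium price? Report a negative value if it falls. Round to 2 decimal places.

-87.50

Before the shock: 926 - p = 5p - 2110 ⇒ 3036 = 6p ⇒ p = 506, q = 420.
With the change applied: demand qd = 1090 - p, supply qs = 5p - 1421.
New equilibrium: 1090 - p = 5p - 1421 ⇒ 2511 = 6p ⇒ p = 418.5, q = 671.5.
Δp = 418.5 − 506 = -87.50.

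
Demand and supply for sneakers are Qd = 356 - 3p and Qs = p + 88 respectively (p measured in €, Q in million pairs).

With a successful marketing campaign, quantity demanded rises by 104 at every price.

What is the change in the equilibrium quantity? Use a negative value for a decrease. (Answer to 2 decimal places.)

+26.00

Before the shock: 356 - 3p = p + 88 ⇒ 268 = 4p ⇒ p = 67, Q = 155.
The shock moves the curves to Qd = 460 - 3p and Qs = p + 88.
Equate the new curves: 460 - 3p = p + 88, giving 372 = 4p, p = 93, Q = 181.
ΔQ = 181 − 155 = +26.00.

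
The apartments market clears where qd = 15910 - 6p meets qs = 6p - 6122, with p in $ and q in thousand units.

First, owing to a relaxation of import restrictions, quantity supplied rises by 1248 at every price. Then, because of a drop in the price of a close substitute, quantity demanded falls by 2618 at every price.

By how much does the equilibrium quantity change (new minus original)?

-685

Original equilibrium: 15910 - 6p = 6p - 6122 gives 22032 = 12p, so p = 1836 and q = 4894.
The new curves are qd = 13292 - 6p (demand) and qs = 6p - 4874 (supply).
Equate the new curves: 13292 - 6p = 6p - 4874, giving 18166 = 12p, p = 9083/6 ≈ 1513.8333, q = 4209.
Δq = 4209 − 4894 = -685.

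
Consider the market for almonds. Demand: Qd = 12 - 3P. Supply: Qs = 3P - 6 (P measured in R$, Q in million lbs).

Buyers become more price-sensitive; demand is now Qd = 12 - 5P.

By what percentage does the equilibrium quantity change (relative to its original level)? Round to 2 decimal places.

-75.00

Initially, 12 - 3P = 3P - 6, so 18 = 6P and P = 3, Q = 3.
After the shift, demand is Qd = 12 - 5P and supply is Qs = 3P - 6.
Setting them equal: 12 - 5P = 3P - 6 → 18 = 8P, so P = 2.25 and Q = 0.75.
%ΔQ = (0.75 − 3) / 3 × 100 = -75.00%.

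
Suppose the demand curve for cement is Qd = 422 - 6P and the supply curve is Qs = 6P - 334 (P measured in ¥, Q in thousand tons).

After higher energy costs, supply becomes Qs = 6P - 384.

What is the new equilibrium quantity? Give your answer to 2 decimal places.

Solve the original market: 422 - 6P = 6P - 334, hence P = 63 and Q = 44.
The new curves are Qd = 422 - 6P (demand) and Qs = 6P - 384 (supply).
New equilibrium: 422 - 6P = 6P - 384 ⇒ 806 = 12P ⇒ P = 403/6 ≈ 67.1667, Q = 19.

19.00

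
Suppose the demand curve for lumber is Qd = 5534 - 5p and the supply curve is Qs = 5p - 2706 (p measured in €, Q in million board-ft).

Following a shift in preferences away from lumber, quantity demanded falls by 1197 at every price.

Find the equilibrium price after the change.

Original equilibrium: 5534 - 5p = 5p - 2706 gives 8240 = 10p, so p = 824 and Q = 1414.
After the shift, demand is Qd = 4337 - 5p and supply is Qs = 5p - 2706.
New equilibrium: 4337 - 5p = 5p - 2706 ⇒ 7043 = 10p ⇒ p = 704.3, Q = 815.5.

704.3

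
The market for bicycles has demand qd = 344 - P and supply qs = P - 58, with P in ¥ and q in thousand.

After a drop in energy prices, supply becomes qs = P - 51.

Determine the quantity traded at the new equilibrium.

146.5

Before the shock: 344 - P = P - 58 ⇒ 402 = 2P ⇒ P = 201, q = 143.
The new curves are qd = 344 - P (demand) and qs = P - 51 (supply).
Clearing the new market: 344 - P = P - 51, so P = 197.5 and q = 146.5.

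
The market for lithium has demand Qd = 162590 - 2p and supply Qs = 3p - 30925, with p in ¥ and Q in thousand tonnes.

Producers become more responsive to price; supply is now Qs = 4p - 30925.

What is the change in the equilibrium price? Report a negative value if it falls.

-6450.5

Original equilibrium: 162590 - 2p = 3p - 30925 gives 193515 = 5p, so p = 38703 and Q = 85184.
The new curves are Qd = 162590 - 2p (demand) and Qs = 4p - 30925 (supply).
New equilibrium: 162590 - 2p = 4p - 30925 ⇒ 193515 = 6p ⇒ p = 32252.5, Q = 98085.
Δp = 32252.5 − 38703 = -6450.5.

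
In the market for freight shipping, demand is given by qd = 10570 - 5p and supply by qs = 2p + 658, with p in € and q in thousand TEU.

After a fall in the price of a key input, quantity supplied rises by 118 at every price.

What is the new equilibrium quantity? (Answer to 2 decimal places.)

3574.29

Before the shock: 10570 - 5p = 2p + 658 ⇒ 9912 = 7p ⇒ p = 1416, q = 3490.
With the change applied: demand qd = 10570 - 5p, supply qs = 2p + 776.
New equilibrium: 10570 - 5p = 2p + 776 ⇒ 9794 = 7p ⇒ p = 9794/7 ≈ 1399.1429, q = 25020/7 ≈ 3574.2857.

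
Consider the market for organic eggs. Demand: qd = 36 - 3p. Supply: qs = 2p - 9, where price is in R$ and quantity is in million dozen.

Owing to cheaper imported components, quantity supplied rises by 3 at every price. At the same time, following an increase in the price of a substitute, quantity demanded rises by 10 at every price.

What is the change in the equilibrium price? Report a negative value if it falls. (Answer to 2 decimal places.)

Original equilibrium: 36 - 3p = 2p - 9 gives 45 = 5p, so p = 9 and q = 9.
After the shift, demand is qd = 46 - 3p and supply is qs = 2p - 6.
Equate the new curves: 46 - 3p = 2p - 6, giving 52 = 5p, p = 10.4, q = 14.8.
Δp = 10.4 − 9 = +1.40.

+1.40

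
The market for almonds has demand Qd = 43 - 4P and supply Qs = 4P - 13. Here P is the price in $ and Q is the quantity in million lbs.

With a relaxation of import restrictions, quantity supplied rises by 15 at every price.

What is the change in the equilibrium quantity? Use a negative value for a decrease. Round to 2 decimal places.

+7.50

Before the shock: 43 - 4P = 4P - 13 ⇒ 56 = 8P ⇒ P = 7, Q = 15.
With the change applied: demand Qd = 43 - 4P, supply Qs = 4P + 2.
New equilibrium: 43 - 4P = 4P + 2 ⇒ 41 = 8P ⇒ P = 5.125, Q = 22.5.
ΔQ = 22.5 − 15 = +7.50.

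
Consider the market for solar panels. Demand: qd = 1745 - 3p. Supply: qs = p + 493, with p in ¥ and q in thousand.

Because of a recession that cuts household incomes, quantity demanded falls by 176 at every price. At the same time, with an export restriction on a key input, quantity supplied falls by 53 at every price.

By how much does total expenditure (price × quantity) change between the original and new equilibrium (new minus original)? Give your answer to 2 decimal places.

-48422.94

Original equilibrium: 1745 - 3p = p + 493 gives 1252 = 4p, so p = 313 and q = 806.
With the change applied: demand qd = 1569 - 3p, supply qs = p + 440.
New equilibrium: 1569 - 3p = p + 440 ⇒ 1129 = 4p ⇒ p = 282.25, q = 722.25.
Expenditure moves from 313×806 = 252278 to 282.25×722.25 = 203855.0625; change = -48422.94.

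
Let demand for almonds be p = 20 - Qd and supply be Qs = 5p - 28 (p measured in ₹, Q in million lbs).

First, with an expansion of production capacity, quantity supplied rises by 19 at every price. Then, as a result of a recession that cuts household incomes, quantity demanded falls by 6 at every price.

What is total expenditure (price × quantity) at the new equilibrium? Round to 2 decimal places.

Before the shock: 20 - p = 5p - 28 ⇒ 48 = 6p ⇒ p = 8, Q = 12.
With the change applied: demand Qd = 14 - p, supply Qs = 5p - 9.
Setting them equal: 14 - p = 5p - 9 → 23 = 6p, so p = 23/6 ≈ 3.8333 and Q = 61/6 ≈ 10.1667.
New expenditure = 3.8333 × 10.1667 = 38.97.

38.97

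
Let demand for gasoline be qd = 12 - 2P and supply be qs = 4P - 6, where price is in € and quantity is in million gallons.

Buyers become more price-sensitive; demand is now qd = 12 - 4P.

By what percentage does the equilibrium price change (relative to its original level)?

-25

Solve the original market: 12 - 2P = 4P - 6, hence P = 3 and q = 6.
With the change applied: demand qd = 12 - 4P, supply qs = 4P - 6.
New equilibrium: 12 - 4P = 4P - 6 ⇒ 18 = 8P ⇒ P = 2.25, q = 3.
%ΔP = (2.25 − 3) / 3 × 100 = -25%.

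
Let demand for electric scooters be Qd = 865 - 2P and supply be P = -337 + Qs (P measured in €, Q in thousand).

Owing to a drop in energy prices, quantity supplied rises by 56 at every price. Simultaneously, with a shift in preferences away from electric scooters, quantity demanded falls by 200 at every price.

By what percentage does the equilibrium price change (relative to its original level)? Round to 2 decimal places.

-48.48

Original equilibrium: 865 - 2P = P + 337 gives 528 = 3P, so P = 176 and Q = 513.
After the shift, demand is Qd = 665 - 2P and supply is Qs = P + 393.
New equilibrium: 665 - 2P = P + 393 ⇒ 272 = 3P ⇒ P = 272/3 ≈ 90.6667, Q = 1451/3 ≈ 483.6667.
%ΔP = (90.6667 − 176) / 176 × 100 = -48.48%.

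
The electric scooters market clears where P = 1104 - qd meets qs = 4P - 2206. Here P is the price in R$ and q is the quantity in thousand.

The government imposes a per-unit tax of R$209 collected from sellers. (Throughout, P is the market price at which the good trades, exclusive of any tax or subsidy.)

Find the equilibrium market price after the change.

829.2

Solve the original market: 1104 - P = 4P - 2206, hence P = 662 and q = 442.
Since sellers keep the price net of the tax, the effective supply curve becomes qs = 4P - 3042.
Setting them equal: 1104 - P = 4P - 3042 → 4146 = 5P, so P = 829.2 and q = 274.8.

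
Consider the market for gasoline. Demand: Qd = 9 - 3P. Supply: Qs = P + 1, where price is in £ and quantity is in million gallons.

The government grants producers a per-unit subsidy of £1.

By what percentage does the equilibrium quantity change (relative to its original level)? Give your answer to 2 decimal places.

+25.00

Original equilibrium: 9 - 3P = P + 1 gives 8 = 4P, so P = 2 and Q = 3.
Since sellers receive the price plus the subsidy, the effective supply curve becomes Qs = P + 2.
Clearing the new market: 9 - 3P = P + 2, so P = 1.75 and Q = 3.75.
%ΔQ = (3.75 − 3) / 3 × 100 = +25.00%.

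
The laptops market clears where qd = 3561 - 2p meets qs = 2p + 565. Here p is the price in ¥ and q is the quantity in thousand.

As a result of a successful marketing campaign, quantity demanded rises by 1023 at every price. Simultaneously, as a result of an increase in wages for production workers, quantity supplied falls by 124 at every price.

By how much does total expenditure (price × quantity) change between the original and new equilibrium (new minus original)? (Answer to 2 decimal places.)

+1057134.88

Solve the original market: 3561 - 2p = 2p + 565, hence p = 749 and q = 2063.
After the shift, demand is qd = 4584 - 2p and supply is qs = 2p + 441.
Setting them equal: 4584 - 2p = 2p + 441 → 4143 = 4p, so p = 1035.75 and q = 2512.5.
Expenditure moves from 749×2063 = 1545187 to 1035.75×2512.5 = 2602321.875; change = +1057134.88.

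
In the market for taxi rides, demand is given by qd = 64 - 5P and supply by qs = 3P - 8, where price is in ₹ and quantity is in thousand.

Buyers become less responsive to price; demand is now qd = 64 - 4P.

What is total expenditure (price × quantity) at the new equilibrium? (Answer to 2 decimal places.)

Original equilibrium: 64 - 5P = 3P - 8 gives 72 = 8P, so P = 9 and q = 19.
The shock moves the curves to qd = 64 - 4P and qs = 3P - 8.
Equate the new curves: 64 - 4P = 3P - 8, giving 72 = 7P, P = 72/7 ≈ 10.2857, q = 160/7 ≈ 22.8571.
New expenditure = 10.2857 × 22.8571 = 235.10.

235.10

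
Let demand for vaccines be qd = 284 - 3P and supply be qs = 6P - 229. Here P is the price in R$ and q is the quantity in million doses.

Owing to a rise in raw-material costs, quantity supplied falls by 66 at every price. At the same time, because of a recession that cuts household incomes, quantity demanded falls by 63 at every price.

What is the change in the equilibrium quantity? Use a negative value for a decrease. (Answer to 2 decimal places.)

Before the shock: 284 - 3P = 6P - 229 ⇒ 513 = 9P ⇒ P = 57, q = 113.
The new curves are qd = 221 - 3P (demand) and qs = 6P - 295 (supply).
Setting them equal: 221 - 3P = 6P - 295 → 516 = 9P, so P = 172/3 ≈ 57.3333 and q = 49.
Δq = 49 − 113 = -64.00.

-64.00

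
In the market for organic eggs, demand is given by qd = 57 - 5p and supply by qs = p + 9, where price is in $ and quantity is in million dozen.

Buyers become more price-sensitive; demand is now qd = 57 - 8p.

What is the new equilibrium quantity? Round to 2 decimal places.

Initially, 57 - 5p = p + 9, so 48 = 6p and p = 8, q = 17.
The new curves are qd = 57 - 8p (demand) and qs = p + 9 (supply).
Setting them equal: 57 - 8p = p + 9 → 48 = 9p, so p = 16/3 ≈ 5.3333 and q = 43/3 ≈ 14.3333.

14.33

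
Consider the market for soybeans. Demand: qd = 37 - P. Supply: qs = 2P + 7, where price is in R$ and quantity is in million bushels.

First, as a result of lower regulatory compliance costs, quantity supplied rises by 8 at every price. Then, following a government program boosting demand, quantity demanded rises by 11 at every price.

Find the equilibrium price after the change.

11

Original equilibrium: 37 - P = 2P + 7 gives 30 = 3P, so P = 10 and q = 27.
With the change applied: demand qd = 48 - P, supply qs = 2P + 15.
Equate the new curves: 48 - P = 2P + 15, giving 33 = 3P, P = 11, q = 37.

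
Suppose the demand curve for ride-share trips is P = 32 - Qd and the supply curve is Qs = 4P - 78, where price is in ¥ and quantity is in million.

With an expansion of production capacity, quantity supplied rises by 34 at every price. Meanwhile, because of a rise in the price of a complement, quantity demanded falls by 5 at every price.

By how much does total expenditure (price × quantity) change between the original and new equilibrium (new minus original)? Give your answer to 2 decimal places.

-38.24

Initially, 32 - P = 4P - 78, so 110 = 5P and P = 22, Q = 10.
After the shift, demand is Qd = 27 - P and supply is Qs = 4P - 44.
Equate the new curves: 27 - P = 4P - 44, giving 71 = 5P, P = 14.2, Q = 12.8.
Expenditure moves from 22×10 = 220 to 14.2×12.8 = 181.76; change = -38.24.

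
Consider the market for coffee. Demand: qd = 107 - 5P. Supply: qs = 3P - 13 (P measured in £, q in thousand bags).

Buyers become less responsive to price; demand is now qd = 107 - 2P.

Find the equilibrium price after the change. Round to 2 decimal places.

24.00

Before the shock: 107 - 5P = 3P - 13 ⇒ 120 = 8P ⇒ P = 15, q = 32.
With the change applied: demand qd = 107 - 2P, supply qs = 3P - 13.
Setting them equal: 107 - 2P = 3P - 13 → 120 = 5P, so P = 24 and q = 59.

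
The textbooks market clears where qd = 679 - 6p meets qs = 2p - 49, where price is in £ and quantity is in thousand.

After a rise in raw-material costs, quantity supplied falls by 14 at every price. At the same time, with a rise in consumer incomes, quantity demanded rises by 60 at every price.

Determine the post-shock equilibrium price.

100.25

Before the shock: 679 - 6p = 2p - 49 ⇒ 728 = 8p ⇒ p = 91, q = 133.
With the change applied: demand qd = 739 - 6p, supply qs = 2p - 63.
Clearing the new market: 739 - 6p = 2p - 63, so p = 100.25 and q = 137.5.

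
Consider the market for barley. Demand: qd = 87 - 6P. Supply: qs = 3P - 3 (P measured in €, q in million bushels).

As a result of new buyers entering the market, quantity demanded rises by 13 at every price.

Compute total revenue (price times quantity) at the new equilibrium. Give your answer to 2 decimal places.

358.59

Original equilibrium: 87 - 6P = 3P - 3 gives 90 = 9P, so P = 10 and q = 27.
The new curves are qd = 100 - 6P (demand) and qs = 3P - 3 (supply).
Setting them equal: 100 - 6P = 3P - 3 → 103 = 9P, so P = 103/9 ≈ 11.4444 and q = 94/3 ≈ 31.3333.
New expenditure = 11.4444 × 31.3333 = 358.59.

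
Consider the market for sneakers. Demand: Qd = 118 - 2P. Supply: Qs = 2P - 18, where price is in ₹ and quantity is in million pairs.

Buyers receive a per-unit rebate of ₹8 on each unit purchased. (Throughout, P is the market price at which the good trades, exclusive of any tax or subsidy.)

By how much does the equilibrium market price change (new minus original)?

+4

Original equilibrium: 118 - 2P = 2P - 18 gives 136 = 4P, so P = 34 and Q = 50.
Since buyers' out-of-pocket price is the market price minus the rebate, the effective demand curve becomes Qd = 134 - 2P.
New equilibrium: 134 - 2P = 2P - 18 ⇒ 152 = 4P ⇒ P = 38, Q = 58.
ΔP = 38 − 34 = +4.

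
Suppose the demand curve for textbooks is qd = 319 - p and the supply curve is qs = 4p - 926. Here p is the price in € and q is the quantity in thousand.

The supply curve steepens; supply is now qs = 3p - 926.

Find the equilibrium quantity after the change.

7.75

Original equilibrium: 319 - p = 4p - 926 gives 1245 = 5p, so p = 249 and q = 70.
The new curves are qd = 319 - p (demand) and qs = 3p - 926 (supply).
Clearing the new market: 319 - p = 3p - 926, so p = 311.25 and q = 7.75.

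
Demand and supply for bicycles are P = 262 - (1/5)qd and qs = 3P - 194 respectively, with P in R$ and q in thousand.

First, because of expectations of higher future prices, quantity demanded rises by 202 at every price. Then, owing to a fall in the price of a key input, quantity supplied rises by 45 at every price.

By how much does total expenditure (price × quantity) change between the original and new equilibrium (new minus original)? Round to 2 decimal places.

Before the shock: 1310 - 5P = 3P - 194 ⇒ 1504 = 8P ⇒ P = 188, q = 370.
With the change applied: demand qd = 1512 - 5P, supply qs = 3P - 149.
Setting them equal: 1512 - 5P = 3P - 149 → 1661 = 8P, so P = 207.625 and q = 473.875.
Expenditure moves from 188×370 = 69560 to 207.625×473.875 = 98388.296875; change = +28828.30.

+28828.30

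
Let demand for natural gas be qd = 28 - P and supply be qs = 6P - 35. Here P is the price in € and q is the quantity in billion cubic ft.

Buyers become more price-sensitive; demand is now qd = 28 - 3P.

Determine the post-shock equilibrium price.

Before the shock: 28 - P = 6P - 35 ⇒ 63 = 7P ⇒ P = 9, q = 19.
With the change applied: demand qd = 28 - 3P, supply qs = 6P - 35.
Equate the new curves: 28 - 3P = 6P - 35, giving 63 = 9P, P = 7, q = 7.

7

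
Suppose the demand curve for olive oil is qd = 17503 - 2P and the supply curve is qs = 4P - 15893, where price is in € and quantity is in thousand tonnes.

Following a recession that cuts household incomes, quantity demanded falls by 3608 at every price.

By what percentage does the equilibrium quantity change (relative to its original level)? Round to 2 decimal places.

-37.75

Solve the original market: 17503 - 2P = 4P - 15893, hence P = 5566 and q = 6371.
After the shift, demand is qd = 13895 - 2P and supply is qs = 4P - 15893.
Clearing the new market: 13895 - 2P = 4P - 15893, so P = 14894/3 ≈ 4964.6667 and q = 11897/3 ≈ 3965.6667.
%Δq = (3965.6667 − 6371) / 6371 × 100 = -37.75%.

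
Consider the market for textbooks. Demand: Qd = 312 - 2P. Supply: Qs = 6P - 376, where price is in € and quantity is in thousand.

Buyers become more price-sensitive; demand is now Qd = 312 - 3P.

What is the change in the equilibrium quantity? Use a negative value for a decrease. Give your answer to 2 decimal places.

-57.33

Initially, 312 - 2P = 6P - 376, so 688 = 8P and P = 86, Q = 140.
The new curves are Qd = 312 - 3P (demand) and Qs = 6P - 376 (supply).
Setting them equal: 312 - 3P = 6P - 376 → 688 = 9P, so P = 688/9 ≈ 76.4444 and Q = 248/3 ≈ 82.6667.
ΔQ = 82.6667 − 140 = -57.33.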